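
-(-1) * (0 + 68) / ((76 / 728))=12376 / 19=651.37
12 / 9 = 4 / 3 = 1.33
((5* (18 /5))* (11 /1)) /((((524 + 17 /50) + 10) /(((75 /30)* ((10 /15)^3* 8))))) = 176000 /80151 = 2.20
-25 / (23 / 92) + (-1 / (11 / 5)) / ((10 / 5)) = -2205 / 22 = -100.23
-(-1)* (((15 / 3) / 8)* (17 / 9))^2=1.39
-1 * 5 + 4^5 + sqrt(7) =sqrt(7) + 1019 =1021.65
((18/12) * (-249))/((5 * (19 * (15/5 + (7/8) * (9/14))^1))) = -1992/1805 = -1.10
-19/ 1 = -19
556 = 556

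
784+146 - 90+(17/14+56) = 12561/14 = 897.21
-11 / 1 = -11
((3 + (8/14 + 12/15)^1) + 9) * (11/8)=1287/70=18.39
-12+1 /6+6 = -35 /6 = -5.83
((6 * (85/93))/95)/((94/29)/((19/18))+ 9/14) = 13804/888057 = 0.02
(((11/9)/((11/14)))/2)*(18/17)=14/17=0.82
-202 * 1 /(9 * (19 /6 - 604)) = 404 /10815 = 0.04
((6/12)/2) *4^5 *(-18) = -4608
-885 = -885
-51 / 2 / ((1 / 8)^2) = -1632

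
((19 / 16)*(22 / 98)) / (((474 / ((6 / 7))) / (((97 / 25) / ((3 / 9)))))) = 60819 / 10838800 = 0.01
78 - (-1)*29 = 107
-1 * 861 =-861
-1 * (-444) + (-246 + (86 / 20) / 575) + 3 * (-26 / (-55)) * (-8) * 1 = 186.66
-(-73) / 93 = 73 / 93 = 0.78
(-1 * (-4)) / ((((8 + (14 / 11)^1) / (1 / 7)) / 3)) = 22 / 119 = 0.18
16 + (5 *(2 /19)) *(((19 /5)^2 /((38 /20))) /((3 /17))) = 116 /3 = 38.67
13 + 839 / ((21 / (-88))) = -73559 / 21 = -3502.81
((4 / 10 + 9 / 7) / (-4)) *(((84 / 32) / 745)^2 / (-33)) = 1239 / 7814752000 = 0.00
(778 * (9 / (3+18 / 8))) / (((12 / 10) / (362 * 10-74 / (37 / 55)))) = 27307800 / 7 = 3901114.29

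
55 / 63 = 0.87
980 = 980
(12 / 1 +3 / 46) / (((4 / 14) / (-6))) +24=-10551 / 46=-229.37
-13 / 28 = -0.46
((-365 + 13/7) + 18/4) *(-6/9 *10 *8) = 401680/21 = 19127.62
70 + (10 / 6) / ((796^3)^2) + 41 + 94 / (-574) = 24275228706175301346715 / 219018882070805139456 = 110.84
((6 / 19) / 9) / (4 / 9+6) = 3 / 551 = 0.01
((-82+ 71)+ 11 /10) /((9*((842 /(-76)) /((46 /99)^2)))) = 0.02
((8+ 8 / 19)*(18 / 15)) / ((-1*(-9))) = 64 / 57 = 1.12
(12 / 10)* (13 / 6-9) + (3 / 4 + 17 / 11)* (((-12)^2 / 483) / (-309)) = -7480953 / 912065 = -8.20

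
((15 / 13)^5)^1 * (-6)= -4556250 / 371293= -12.27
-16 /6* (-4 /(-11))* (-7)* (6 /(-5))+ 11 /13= -5219 /715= -7.30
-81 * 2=-162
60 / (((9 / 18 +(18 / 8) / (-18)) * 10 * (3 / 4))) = 64 / 3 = 21.33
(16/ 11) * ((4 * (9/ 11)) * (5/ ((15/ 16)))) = 3072/ 121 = 25.39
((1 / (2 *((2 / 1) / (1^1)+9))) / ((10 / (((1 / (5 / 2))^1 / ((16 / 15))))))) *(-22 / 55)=-3 / 4400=-0.00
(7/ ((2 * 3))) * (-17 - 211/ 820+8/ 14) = -95777/ 4920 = -19.47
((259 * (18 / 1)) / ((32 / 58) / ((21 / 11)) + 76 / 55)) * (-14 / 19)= -2055.98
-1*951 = -951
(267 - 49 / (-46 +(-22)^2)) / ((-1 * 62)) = -116897 / 27156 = -4.30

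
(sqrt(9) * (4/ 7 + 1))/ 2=33/ 14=2.36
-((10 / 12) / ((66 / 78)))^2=-4225 / 4356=-0.97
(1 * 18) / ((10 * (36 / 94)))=47 / 10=4.70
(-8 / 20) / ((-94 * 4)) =1 / 940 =0.00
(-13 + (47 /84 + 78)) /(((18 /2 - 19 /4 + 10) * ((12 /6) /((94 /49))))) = 258829 /58653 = 4.41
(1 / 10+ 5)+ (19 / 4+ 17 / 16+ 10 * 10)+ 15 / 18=26819 / 240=111.75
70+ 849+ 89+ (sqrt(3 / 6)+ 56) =sqrt(2) / 2+ 1064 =1064.71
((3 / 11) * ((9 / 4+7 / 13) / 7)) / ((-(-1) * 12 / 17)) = 2465 / 16016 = 0.15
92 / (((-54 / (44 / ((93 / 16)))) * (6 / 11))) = -178112 / 7533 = -23.64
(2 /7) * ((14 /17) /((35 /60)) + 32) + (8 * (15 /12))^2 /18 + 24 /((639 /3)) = 1156922 /76041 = 15.21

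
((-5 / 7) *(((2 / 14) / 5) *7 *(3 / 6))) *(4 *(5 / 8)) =-5 / 28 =-0.18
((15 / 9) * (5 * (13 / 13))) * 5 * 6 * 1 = 250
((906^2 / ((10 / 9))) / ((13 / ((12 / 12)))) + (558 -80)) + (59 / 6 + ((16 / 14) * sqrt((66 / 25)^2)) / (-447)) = 116569979077 / 2033850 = 57314.93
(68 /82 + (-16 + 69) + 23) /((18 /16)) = 2800 /41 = 68.29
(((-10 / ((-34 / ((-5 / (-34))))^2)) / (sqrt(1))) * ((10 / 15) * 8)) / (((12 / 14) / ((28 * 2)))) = -49000 / 751689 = -0.07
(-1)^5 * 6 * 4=-24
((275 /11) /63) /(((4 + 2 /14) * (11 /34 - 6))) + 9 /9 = 0.98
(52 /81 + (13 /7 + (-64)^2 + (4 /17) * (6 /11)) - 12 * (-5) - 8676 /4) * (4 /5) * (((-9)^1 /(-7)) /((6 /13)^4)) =602517743581 /13359654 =45099.80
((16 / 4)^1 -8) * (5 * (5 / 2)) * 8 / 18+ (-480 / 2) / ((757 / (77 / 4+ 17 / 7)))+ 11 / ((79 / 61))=-77618159 / 3767589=-20.60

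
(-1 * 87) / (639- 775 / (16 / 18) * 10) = 116 / 10773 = 0.01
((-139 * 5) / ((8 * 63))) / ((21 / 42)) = -695 / 252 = -2.76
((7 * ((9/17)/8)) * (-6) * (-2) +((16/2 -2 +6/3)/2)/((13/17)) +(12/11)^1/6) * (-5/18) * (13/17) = -29635/12716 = -2.33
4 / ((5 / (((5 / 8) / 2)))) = 1 / 4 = 0.25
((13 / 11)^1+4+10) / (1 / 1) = 167 / 11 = 15.18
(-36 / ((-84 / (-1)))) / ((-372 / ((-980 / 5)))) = -7 / 31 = -0.23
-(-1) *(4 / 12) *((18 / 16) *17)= 51 / 8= 6.38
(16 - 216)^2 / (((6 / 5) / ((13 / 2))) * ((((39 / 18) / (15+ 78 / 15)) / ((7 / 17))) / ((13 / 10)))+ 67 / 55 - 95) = -10110100000 / 23694239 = -426.69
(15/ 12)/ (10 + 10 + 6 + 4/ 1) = 1/ 24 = 0.04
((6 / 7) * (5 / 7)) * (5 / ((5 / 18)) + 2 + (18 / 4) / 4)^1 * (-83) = -210405 / 196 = -1073.49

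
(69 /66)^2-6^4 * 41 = -25717295 /484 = -53134.91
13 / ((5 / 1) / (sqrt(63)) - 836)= -0.02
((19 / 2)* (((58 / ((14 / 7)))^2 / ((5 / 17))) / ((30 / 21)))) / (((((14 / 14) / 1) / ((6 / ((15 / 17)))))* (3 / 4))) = 172402.76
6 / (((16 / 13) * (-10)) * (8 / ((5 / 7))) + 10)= -13 / 277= -0.05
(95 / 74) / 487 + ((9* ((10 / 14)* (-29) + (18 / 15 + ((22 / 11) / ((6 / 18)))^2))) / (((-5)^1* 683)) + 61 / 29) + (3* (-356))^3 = -152170752605755013961 / 124915816550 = -1218186429.94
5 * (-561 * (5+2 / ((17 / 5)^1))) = -15675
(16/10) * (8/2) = 32/5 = 6.40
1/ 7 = 0.14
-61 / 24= -2.54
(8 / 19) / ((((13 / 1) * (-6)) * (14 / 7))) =-2 / 741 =-0.00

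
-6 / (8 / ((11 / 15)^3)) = -1331 / 4500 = -0.30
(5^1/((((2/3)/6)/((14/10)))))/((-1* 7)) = -9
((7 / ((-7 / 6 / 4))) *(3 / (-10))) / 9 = 0.80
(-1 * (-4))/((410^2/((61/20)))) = 61/840500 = 0.00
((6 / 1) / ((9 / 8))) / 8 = 0.67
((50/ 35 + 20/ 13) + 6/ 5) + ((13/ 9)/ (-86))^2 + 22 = 7132675751/ 272579580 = 26.17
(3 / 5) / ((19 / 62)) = 186 / 95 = 1.96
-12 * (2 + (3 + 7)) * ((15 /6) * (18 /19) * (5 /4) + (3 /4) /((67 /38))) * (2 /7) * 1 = -177336 /1273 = -139.31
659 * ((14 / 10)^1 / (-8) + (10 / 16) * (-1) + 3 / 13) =-24383 / 65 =-375.12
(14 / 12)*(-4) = -14 / 3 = -4.67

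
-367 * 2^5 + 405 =-11339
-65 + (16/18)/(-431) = -252143/3879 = -65.00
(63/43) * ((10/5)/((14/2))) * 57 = 1026/43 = 23.86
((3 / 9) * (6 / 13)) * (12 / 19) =24 / 247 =0.10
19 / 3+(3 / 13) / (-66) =6.33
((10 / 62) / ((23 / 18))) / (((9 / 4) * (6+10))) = 5 / 1426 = 0.00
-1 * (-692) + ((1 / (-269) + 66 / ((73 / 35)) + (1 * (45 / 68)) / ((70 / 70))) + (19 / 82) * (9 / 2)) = 9927783093 / 13686989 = 725.34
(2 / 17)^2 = 4 / 289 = 0.01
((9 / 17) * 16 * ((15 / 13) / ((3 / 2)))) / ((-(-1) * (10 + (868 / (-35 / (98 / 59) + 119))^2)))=1353341520 / 18394660297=0.07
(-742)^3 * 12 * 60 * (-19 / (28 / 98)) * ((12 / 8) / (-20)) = -1466989890408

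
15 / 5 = 3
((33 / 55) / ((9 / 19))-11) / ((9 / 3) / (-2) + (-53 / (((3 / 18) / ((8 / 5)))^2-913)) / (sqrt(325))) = 16667742132224 * sqrt(13) / 4314185311948383 + 83983194438056420 / 12942555935845149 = 6.50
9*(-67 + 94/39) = -7557/13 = -581.31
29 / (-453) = -29 / 453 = -0.06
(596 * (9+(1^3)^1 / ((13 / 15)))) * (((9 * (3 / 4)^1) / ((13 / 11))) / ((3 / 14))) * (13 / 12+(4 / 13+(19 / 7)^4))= 8979430.48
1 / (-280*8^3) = -1 / 143360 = -0.00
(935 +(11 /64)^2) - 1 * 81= 3498105 /4096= 854.03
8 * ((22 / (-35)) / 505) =-176 / 17675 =-0.01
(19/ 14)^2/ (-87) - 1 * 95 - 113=-3547177/ 17052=-208.02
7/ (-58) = -7/ 58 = -0.12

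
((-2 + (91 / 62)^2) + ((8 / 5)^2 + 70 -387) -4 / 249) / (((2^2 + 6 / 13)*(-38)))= 97771651783 / 52739295600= 1.85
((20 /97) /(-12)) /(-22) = 5 /6402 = 0.00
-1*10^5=-100000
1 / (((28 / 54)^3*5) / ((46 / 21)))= 150903 / 48020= 3.14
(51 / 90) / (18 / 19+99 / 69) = 7429 / 31230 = 0.24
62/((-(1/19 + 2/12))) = -282.72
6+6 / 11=72 / 11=6.55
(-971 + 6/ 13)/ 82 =-12617/ 1066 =-11.84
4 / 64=1 / 16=0.06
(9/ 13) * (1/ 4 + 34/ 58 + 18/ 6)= 4005/ 1508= 2.66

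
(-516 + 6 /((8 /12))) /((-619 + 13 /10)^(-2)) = -19344751803 /100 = -193447518.03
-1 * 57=-57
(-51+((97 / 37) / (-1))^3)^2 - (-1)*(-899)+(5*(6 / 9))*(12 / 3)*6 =10120518263605 / 2565726409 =3944.50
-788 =-788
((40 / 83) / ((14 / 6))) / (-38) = -60 / 11039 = -0.01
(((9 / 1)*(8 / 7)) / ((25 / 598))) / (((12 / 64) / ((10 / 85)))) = 459264 / 2975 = 154.37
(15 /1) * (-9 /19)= -135 /19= -7.11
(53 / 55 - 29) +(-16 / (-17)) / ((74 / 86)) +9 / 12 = -3624527 / 138380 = -26.19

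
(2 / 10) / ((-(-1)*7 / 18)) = 18 / 35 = 0.51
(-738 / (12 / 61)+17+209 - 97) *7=-50715 / 2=-25357.50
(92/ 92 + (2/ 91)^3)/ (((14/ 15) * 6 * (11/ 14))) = 3767895/ 16578562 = 0.23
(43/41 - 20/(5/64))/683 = -10453/28003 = -0.37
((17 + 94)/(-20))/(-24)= 37/160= 0.23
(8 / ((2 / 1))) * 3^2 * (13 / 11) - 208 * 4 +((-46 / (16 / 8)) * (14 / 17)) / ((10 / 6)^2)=-3722578 / 4675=-796.27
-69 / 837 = -23 / 279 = -0.08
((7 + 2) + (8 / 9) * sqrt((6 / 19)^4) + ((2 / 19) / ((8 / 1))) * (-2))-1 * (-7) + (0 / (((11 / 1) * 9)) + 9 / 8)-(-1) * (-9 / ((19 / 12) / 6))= -16.92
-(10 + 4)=-14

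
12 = 12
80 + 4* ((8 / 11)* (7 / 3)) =2864 / 33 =86.79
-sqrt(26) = -5.10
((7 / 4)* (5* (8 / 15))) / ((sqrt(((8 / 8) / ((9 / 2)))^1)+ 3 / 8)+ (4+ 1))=2064 / 2359 - 128* sqrt(2) / 2359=0.80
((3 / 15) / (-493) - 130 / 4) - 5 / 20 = -322919 / 9860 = -32.75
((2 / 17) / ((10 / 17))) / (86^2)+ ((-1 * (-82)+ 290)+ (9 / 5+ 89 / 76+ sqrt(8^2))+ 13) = 13910860 / 35131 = 395.97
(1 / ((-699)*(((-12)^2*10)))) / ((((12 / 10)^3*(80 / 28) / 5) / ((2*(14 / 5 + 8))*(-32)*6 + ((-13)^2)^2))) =-4272415 / 173933568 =-0.02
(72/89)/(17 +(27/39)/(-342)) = 3952/83037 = 0.05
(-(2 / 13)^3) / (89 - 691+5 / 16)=128 / 21150519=0.00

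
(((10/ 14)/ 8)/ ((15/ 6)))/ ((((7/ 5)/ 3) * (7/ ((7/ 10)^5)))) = 147/ 80000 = 0.00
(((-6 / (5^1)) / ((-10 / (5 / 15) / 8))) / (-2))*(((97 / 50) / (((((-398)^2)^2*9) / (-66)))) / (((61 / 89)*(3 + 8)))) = 8633 / 717469434457500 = 0.00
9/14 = 0.64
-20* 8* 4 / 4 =-160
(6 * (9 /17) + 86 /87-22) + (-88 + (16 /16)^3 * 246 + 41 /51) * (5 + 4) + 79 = 2204302 /1479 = 1490.40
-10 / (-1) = 10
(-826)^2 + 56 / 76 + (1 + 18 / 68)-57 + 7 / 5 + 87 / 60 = 4407166081 / 6460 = 682223.85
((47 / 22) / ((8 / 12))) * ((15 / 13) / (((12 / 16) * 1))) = 4.93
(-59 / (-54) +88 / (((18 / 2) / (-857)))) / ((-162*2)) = 25.86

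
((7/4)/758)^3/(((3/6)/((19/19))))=0.00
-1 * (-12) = 12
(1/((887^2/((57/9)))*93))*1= 19/219508551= 0.00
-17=-17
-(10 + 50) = -60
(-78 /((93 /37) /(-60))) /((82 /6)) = 173160 /1271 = 136.24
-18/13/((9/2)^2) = -8/117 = -0.07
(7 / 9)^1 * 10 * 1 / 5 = 14 / 9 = 1.56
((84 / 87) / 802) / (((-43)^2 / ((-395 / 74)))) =-2765 / 795574777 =-0.00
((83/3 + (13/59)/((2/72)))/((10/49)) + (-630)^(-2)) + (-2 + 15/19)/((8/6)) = 19301573069/111231225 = 173.53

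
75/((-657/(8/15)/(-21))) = 280/219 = 1.28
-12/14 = -6/7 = -0.86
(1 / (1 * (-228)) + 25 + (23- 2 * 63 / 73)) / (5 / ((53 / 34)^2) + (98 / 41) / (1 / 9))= 88692913759 / 45180437592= 1.96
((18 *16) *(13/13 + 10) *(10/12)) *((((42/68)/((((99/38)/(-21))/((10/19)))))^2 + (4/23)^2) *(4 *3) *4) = 1469634094080/1681691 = 873902.57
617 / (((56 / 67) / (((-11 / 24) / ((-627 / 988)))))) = 537407 / 1008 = 533.14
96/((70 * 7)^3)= 12/14706125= 0.00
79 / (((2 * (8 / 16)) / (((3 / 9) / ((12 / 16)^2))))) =1264 / 27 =46.81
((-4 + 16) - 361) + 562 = 213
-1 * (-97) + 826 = 923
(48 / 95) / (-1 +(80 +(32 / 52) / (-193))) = 0.01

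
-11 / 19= -0.58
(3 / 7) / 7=3 / 49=0.06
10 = 10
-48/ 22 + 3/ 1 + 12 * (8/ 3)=361/ 11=32.82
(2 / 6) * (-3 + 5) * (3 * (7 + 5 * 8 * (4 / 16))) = 34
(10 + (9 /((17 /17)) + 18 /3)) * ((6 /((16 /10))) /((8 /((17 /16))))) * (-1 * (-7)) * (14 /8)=312375 /2048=152.53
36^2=1296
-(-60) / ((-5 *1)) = -12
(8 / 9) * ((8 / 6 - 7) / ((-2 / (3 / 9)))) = 68 / 81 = 0.84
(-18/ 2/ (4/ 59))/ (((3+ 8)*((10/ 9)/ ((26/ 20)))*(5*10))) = -0.28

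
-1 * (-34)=34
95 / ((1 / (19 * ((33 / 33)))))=1805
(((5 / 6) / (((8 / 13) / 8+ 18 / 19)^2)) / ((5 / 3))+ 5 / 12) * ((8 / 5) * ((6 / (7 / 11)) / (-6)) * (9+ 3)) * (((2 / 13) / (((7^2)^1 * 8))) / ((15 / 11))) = -0.01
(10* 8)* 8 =640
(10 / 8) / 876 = 5 / 3504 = 0.00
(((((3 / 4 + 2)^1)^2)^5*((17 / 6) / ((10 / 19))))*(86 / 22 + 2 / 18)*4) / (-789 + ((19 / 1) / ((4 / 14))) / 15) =-151561803734407 / 55530749952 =-2729.33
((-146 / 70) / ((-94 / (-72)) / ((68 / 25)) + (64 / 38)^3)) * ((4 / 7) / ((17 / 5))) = -288407232 / 4325494061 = -0.07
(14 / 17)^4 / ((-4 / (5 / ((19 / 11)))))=-528220 / 1586899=-0.33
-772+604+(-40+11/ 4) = -821/ 4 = -205.25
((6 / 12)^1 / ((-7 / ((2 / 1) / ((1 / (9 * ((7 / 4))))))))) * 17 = -153 / 4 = -38.25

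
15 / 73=0.21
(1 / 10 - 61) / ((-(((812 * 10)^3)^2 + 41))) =203 / 955465303276598613333470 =0.00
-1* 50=-50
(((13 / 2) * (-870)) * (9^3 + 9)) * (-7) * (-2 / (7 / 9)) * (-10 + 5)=375605100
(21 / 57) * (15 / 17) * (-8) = -840 / 323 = -2.60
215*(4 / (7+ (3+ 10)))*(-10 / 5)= -86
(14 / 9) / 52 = 7 / 234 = 0.03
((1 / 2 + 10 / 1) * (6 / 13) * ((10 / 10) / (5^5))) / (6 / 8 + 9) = 84 / 528125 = 0.00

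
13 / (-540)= -13 / 540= -0.02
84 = 84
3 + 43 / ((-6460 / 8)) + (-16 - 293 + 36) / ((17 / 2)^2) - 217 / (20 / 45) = -53710963 / 109820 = -489.08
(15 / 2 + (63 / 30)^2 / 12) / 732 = 1049 / 97600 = 0.01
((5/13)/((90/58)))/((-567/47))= -1363/66339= -0.02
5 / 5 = 1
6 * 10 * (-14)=-840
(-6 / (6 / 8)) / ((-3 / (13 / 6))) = 52 / 9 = 5.78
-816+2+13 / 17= -13825 / 17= -813.24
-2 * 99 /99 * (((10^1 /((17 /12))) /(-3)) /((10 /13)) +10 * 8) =-2616 /17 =-153.88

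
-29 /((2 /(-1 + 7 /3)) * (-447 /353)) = 20474 /1341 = 15.27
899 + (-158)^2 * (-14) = -348597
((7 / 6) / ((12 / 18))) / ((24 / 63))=147 / 32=4.59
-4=-4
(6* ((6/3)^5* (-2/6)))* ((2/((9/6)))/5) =-256/15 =-17.07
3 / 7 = 0.43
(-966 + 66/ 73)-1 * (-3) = -70233/ 73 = -962.10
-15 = -15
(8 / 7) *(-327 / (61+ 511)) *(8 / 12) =-436 / 1001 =-0.44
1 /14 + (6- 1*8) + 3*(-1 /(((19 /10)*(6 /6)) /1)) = -933 /266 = -3.51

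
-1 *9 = -9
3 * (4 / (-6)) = -2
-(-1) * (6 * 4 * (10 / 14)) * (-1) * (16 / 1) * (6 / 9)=-1280 / 7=-182.86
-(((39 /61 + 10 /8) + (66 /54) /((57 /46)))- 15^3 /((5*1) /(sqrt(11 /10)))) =-359957 /125172 + 135*sqrt(110) /2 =705.07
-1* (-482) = 482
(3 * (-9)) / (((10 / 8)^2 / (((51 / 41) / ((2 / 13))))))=-143208 / 1025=-139.72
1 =1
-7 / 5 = -1.40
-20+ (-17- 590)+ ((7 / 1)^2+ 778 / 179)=-102684 / 179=-573.65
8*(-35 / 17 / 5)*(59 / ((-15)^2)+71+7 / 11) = -9965144 / 42075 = -236.84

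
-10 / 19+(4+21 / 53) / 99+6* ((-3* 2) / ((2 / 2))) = -3636991 / 99693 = -36.48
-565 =-565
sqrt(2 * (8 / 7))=4 * sqrt(7) / 7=1.51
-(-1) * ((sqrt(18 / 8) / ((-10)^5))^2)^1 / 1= 9 / 40000000000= 0.00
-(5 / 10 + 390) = -781 / 2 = -390.50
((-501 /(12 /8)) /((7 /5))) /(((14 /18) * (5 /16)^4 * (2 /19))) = -1871511552 /6125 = -305552.91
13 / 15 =0.87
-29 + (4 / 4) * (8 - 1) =-22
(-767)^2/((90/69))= 13530647/30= 451021.57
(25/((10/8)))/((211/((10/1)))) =0.95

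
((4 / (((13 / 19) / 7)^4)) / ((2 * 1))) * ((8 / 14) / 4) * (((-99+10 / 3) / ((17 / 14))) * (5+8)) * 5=-1796050138540 / 112047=-16029435.31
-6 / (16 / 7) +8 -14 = -69 / 8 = -8.62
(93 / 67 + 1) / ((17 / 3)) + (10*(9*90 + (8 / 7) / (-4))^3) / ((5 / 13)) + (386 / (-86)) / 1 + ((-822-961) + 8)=231875570976720898 / 16799111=13802847720.73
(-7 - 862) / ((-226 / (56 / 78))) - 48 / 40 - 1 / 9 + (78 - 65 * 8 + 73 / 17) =-490258382 / 1123785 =-436.26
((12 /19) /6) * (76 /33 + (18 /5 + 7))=4258 /3135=1.36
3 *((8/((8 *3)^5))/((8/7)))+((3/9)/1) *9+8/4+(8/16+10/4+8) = 42467335/2654208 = 16.00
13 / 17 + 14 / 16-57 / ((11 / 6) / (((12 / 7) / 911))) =15084637 / 9539992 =1.58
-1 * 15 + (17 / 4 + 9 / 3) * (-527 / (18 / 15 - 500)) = -2525 / 344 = -7.34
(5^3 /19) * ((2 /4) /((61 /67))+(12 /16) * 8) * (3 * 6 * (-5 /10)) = -898875 /2318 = -387.78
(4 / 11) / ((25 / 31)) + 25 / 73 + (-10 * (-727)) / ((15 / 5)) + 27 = 147619106 / 60225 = 2451.13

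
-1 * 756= -756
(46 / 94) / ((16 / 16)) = 23 / 47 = 0.49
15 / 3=5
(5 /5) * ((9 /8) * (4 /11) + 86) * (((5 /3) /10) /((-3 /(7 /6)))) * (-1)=13307 /2376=5.60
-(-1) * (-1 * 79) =-79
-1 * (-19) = 19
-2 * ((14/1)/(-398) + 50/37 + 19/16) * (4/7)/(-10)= 294953/1030820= 0.29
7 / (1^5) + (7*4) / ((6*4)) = 49 / 6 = 8.17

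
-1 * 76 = -76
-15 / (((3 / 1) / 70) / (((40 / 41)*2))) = -682.93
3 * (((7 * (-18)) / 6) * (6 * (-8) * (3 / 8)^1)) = 1134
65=65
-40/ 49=-0.82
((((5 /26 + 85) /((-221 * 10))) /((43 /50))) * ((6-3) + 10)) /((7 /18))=-99675 /66521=-1.50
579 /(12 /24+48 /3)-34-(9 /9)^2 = 1 /11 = 0.09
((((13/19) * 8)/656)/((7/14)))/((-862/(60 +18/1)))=-507/335749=-0.00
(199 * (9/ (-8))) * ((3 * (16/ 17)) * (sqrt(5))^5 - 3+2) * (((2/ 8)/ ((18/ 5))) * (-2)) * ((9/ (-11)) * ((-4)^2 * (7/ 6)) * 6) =62685/ 22 - 37611000 * sqrt(5)/ 187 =-446887.33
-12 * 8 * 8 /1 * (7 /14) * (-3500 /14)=96000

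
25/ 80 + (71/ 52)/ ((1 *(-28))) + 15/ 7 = 219/ 91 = 2.41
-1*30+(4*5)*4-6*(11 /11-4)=68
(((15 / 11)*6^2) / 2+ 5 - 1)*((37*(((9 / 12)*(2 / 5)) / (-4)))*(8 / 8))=-17427 / 220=-79.21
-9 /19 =-0.47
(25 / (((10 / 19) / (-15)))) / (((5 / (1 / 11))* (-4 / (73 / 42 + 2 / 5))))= 8531 / 1232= 6.92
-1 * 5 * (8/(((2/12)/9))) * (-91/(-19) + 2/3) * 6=-1343520/19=-70711.58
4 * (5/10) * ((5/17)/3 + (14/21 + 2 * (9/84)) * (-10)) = -6220/357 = -17.42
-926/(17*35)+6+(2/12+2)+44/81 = 689533/96390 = 7.15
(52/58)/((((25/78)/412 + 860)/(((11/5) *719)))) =6608254224/4007362825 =1.65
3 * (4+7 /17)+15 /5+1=293 /17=17.24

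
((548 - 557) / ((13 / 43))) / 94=-387 / 1222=-0.32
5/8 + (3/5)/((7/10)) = 1.48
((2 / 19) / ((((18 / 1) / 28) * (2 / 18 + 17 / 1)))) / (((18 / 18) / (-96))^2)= 18432 / 209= 88.19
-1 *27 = -27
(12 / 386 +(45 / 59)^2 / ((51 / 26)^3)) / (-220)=-178512759 / 363078708190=-0.00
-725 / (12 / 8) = -1450 / 3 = -483.33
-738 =-738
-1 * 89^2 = -7921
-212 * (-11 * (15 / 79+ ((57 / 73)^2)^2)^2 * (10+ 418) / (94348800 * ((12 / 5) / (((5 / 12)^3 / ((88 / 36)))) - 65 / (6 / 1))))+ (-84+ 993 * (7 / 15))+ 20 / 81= 74226496505184850127742796792399 / 195514528281213064013321327460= 379.65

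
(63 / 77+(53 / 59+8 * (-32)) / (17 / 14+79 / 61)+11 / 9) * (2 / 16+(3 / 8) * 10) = -9663952183 / 25034526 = -386.02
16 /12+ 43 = 133 /3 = 44.33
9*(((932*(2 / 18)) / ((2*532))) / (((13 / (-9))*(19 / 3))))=-6291 / 65702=-0.10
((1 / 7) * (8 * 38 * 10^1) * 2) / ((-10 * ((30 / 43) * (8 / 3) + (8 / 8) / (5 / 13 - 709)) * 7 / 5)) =-24575360 / 736401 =-33.37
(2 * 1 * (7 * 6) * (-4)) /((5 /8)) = -2688 /5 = -537.60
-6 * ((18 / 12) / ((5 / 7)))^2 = -1323 / 50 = -26.46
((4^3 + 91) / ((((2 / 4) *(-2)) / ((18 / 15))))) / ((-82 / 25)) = 2325 / 41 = 56.71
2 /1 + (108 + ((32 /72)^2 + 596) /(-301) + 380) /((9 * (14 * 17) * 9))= 475941736 /235008459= 2.03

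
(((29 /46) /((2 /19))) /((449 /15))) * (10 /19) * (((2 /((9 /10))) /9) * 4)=29000 /278829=0.10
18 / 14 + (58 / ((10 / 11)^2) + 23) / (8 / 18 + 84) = 635517 / 266000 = 2.39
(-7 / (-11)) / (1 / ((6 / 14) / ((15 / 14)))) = 14 / 55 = 0.25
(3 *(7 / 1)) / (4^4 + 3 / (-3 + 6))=0.08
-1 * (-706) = 706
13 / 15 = 0.87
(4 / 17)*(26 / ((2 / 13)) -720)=-2204 / 17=-129.65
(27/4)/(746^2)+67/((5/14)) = 2088048167/11130320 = 187.60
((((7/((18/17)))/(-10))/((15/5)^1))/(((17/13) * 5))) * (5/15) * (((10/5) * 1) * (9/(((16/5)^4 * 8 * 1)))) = -2275/9437184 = -0.00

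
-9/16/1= -0.56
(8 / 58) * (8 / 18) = 16 / 261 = 0.06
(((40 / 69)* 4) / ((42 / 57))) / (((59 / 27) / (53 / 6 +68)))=1051080 / 9499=110.65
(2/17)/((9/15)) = 10/51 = 0.20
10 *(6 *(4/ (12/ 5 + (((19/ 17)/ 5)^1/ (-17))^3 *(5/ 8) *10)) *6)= 695161987200/ 1158596453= 600.00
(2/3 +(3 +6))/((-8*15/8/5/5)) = -145/9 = -16.11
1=1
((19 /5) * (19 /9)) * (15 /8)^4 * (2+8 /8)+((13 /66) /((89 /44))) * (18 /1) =109074351 /364544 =299.21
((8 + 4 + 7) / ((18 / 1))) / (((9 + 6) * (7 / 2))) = 19 / 945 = 0.02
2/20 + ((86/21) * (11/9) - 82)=-145331/1890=-76.89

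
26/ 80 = 13/ 40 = 0.32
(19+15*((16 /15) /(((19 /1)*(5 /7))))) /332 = 1917 /31540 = 0.06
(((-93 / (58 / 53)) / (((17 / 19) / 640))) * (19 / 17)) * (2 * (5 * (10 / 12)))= -4744984000 / 8381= -566159.65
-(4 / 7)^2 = -16 / 49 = -0.33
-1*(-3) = 3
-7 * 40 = -280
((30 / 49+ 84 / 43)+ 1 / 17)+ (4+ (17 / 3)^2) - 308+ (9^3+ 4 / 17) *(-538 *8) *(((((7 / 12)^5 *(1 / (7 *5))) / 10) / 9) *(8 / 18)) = -168740957446451 / 564020301600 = -299.18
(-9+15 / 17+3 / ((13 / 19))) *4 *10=-33000 / 221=-149.32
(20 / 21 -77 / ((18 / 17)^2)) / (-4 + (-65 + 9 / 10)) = 768055 / 772254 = 0.99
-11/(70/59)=-649/70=-9.27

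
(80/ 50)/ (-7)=-8/ 35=-0.23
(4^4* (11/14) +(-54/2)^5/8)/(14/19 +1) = -1908190615/1848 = -1032570.68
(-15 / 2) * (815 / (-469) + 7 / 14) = 9.28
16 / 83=0.19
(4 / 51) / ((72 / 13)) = 13 / 918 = 0.01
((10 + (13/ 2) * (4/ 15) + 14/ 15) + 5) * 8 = 141.33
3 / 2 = 1.50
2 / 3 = 0.67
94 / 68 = 47 / 34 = 1.38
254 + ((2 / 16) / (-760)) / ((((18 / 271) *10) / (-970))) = 27824047 / 109440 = 254.24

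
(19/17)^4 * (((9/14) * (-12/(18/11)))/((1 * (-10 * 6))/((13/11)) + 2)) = 55907709/370666198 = 0.15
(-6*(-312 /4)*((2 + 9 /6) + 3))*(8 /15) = 8112 /5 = 1622.40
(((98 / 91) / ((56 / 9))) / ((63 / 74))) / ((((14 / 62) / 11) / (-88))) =-555148 / 637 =-871.50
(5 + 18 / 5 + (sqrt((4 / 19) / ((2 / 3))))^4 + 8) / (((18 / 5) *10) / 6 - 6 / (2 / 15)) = -30143 / 70395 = -0.43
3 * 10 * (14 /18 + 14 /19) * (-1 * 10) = -25900 /57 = -454.39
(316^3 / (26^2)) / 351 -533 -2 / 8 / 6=-189846997 / 474552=-400.06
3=3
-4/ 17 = -0.24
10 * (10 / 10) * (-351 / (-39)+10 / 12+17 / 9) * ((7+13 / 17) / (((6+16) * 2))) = 1055 / 51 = 20.69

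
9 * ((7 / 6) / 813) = 7 / 542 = 0.01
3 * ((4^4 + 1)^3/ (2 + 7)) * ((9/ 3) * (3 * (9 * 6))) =2749884066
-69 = -69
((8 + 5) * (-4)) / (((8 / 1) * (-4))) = 13 / 8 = 1.62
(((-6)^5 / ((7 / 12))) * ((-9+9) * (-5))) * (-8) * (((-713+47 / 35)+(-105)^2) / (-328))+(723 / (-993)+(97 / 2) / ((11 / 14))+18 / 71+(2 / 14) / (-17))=1884046513 / 30762809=61.24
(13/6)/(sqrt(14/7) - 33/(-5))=715/2078 - 325 * sqrt(2)/6234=0.27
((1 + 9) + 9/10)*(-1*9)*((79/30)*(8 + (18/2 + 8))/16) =-25833/64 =-403.64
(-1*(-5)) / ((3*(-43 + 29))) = -0.12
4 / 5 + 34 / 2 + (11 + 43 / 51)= 7559 / 255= 29.64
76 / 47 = 1.62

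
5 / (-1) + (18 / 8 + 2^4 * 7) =437 / 4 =109.25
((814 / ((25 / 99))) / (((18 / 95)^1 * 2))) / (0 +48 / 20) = 85063 / 24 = 3544.29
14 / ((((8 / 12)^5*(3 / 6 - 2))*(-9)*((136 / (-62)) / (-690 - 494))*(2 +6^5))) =72261 / 132226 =0.55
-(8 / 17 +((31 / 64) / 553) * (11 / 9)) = -2554021 / 5414976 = -0.47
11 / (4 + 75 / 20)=1.42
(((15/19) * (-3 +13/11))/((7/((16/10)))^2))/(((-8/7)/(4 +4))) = 768/1463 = 0.52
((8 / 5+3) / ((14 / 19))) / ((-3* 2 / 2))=-437 / 210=-2.08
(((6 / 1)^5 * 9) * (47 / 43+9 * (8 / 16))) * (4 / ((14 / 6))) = 201973824 / 301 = 671009.38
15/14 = 1.07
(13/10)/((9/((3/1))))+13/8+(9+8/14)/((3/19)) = 52649/840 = 62.68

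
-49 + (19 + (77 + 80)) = 127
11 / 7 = 1.57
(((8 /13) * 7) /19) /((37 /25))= 1400 /9139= 0.15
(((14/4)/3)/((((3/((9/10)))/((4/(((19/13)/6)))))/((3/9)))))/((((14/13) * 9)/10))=1.98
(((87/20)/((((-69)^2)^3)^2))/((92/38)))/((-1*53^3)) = -551/531720335706750789291472159080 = -0.00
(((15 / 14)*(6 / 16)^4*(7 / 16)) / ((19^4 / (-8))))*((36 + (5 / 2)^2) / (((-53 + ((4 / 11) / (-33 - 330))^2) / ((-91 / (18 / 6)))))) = -99307429476255 / 7217201258856513536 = -0.00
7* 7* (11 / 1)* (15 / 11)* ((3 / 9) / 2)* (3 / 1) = 735 / 2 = 367.50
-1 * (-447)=447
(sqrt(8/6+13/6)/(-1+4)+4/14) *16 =32/7+8 *sqrt(14)/3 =14.55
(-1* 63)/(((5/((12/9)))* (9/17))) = -476/15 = -31.73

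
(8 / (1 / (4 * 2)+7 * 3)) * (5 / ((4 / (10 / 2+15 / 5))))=640 / 169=3.79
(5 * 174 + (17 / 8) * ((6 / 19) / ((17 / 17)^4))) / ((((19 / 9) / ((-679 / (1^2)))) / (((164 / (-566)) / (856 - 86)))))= 2368458603 / 22475860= 105.38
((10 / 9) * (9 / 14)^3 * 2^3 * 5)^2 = 16402500 / 117649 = 139.42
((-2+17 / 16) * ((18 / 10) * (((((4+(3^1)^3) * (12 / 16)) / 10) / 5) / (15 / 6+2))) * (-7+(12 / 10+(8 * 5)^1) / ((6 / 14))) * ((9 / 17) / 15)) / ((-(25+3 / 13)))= 4849299 / 223040000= 0.02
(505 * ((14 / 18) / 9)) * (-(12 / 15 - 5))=183.30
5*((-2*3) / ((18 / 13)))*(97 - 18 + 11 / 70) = -24011 / 14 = -1715.07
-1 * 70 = -70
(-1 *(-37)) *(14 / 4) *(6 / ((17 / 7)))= 5439 / 17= 319.94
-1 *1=-1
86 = 86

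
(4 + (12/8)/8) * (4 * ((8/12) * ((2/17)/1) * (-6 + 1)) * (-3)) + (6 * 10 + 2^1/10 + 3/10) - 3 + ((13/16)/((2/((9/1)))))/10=421989/5440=77.57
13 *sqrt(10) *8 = 104 *sqrt(10) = 328.88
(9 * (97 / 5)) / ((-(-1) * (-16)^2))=873 / 1280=0.68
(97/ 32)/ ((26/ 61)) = 5917/ 832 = 7.11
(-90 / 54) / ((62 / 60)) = -50 / 31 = -1.61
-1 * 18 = -18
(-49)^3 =-117649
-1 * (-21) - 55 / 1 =-34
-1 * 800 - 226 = -1026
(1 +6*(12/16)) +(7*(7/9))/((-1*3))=199/54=3.69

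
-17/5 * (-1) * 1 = 17/5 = 3.40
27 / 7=3.86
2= 2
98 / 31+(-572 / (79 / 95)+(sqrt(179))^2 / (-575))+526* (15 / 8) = 1696861491 / 5632700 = 301.25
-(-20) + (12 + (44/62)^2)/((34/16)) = 422868/16337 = 25.88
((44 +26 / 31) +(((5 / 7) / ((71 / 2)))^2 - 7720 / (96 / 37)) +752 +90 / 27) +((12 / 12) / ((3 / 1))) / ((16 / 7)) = -2175.10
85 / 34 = 5 / 2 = 2.50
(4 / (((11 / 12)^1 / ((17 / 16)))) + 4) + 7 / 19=1882 / 209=9.00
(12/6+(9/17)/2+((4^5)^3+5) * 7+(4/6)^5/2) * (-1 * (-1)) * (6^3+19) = 14593214465045635/8262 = 1766305309252.68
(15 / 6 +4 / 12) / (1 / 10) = 85 / 3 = 28.33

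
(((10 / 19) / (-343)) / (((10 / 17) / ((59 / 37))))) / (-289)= 59 / 4099193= 0.00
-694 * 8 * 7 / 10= -19432 / 5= -3886.40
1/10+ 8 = 81/10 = 8.10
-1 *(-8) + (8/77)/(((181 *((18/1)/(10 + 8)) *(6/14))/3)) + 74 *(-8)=-584.00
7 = 7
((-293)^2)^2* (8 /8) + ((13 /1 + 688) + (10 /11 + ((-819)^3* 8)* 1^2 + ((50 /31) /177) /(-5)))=179575681333270 /60357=2975225430.91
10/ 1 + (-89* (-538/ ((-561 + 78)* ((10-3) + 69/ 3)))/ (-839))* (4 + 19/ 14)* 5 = 57331705/ 5673318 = 10.11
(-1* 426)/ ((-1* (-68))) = -213/ 34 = -6.26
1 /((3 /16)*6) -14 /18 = 1 /9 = 0.11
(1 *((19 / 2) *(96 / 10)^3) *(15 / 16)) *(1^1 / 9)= 21888 / 25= 875.52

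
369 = 369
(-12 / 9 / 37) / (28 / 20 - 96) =20 / 52503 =0.00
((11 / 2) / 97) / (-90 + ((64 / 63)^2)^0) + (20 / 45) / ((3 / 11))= 759407 / 466182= 1.63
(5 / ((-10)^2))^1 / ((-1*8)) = -1 / 160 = -0.01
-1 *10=-10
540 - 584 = -44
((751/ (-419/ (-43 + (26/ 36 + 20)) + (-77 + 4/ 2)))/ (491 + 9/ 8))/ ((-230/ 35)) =1204604/ 291483669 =0.00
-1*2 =-2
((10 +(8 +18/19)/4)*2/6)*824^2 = 52620640/19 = 2769507.37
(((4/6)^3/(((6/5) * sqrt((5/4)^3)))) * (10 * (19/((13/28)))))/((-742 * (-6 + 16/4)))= 1216 * sqrt(5)/55809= 0.05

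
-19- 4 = -23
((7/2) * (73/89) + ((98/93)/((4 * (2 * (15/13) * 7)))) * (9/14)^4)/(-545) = -870197533/165041172800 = -0.01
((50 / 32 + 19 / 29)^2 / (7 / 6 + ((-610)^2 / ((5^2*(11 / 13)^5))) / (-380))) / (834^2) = -5400034393215 / 68073120408059639296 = -0.00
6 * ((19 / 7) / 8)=57 / 28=2.04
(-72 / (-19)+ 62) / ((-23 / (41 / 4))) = -25625 / 874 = -29.32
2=2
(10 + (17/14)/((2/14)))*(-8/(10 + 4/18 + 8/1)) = -333/41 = -8.12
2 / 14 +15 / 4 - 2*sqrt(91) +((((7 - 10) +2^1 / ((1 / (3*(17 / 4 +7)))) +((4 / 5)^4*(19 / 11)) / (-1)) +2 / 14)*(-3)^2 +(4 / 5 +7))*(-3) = -336059191 / 192500 - 2*sqrt(91) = -1764.84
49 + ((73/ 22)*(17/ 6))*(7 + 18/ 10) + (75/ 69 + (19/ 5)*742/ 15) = 553369/ 1725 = 320.79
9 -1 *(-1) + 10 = 20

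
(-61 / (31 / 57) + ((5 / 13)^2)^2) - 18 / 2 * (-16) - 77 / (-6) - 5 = 39.69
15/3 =5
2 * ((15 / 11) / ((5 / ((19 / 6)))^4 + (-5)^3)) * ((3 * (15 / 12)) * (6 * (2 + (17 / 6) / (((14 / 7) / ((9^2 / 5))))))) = -1755814833 / 136225100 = -12.89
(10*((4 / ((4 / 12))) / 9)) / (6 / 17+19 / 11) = 7480 / 1167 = 6.41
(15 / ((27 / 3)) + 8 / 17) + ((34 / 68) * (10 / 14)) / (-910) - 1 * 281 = -36237707 / 129948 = -278.86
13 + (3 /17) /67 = 14810 /1139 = 13.00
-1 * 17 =-17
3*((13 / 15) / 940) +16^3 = 19251213 / 4700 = 4096.00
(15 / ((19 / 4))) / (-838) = -30 / 7961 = -0.00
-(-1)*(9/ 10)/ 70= 9/ 700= 0.01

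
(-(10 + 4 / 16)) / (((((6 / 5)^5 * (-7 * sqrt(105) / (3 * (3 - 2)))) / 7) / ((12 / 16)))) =25625 * sqrt(105) / 290304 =0.90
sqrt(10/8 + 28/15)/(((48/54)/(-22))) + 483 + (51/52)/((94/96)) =295725/611- 33 * sqrt(2805)/40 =440.31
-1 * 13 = -13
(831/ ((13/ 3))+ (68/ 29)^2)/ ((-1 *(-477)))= 2156725/ 5215041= 0.41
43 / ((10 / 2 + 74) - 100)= -43 / 21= -2.05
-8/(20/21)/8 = -21/20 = -1.05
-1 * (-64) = 64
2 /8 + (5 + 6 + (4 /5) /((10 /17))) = 1261 /100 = 12.61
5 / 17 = 0.29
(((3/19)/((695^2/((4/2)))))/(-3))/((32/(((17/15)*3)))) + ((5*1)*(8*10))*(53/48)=972812349949/2202594000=441.67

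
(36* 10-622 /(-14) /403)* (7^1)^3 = 49777679 /403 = 123517.81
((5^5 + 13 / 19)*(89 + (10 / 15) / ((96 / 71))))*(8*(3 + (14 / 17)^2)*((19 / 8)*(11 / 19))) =745753382759 / 65892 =11317813.74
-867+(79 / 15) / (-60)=-867.09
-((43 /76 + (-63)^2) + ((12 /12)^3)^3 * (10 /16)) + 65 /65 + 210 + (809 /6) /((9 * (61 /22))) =-939738211 /250344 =-3753.79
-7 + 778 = 771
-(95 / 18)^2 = -27.85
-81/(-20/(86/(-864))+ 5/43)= -0.40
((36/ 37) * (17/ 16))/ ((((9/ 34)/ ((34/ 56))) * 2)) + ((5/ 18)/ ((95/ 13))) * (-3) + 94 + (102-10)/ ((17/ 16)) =181.66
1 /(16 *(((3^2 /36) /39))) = 39 /4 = 9.75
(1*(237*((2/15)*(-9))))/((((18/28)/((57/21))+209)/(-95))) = 1026684/7951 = 129.13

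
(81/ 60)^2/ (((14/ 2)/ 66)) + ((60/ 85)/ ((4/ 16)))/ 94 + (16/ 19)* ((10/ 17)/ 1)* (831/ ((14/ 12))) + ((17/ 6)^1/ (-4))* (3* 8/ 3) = 23233067351/ 63760200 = 364.38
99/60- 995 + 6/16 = -992.98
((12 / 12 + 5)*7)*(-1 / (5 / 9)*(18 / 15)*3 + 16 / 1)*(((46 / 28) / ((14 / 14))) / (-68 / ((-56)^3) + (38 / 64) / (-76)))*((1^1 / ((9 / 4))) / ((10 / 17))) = -4085618432 / 61125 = -66840.38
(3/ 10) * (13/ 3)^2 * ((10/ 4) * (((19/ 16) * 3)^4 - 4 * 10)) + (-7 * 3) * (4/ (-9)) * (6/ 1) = 1384981001/ 786432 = 1761.09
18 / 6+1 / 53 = 160 / 53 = 3.02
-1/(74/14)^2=-0.04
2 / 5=0.40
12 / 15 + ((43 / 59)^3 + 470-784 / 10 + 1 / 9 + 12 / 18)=3637348462 / 9242055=393.56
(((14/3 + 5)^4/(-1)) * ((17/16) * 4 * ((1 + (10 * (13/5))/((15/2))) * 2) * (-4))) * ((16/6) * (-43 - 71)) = -489800579872/1215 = -403128049.28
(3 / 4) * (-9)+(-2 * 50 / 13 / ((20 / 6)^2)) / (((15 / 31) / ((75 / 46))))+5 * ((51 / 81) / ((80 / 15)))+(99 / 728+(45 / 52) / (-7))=-2555845 / 301392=-8.48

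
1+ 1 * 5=6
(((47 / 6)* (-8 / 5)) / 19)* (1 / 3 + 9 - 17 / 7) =-5452 / 1197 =-4.55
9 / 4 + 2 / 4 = 11 / 4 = 2.75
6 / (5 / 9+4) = 54 / 41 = 1.32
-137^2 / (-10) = 18769 / 10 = 1876.90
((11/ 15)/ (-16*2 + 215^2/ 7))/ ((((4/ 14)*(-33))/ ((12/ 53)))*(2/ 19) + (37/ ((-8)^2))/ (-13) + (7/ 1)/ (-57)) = -0.00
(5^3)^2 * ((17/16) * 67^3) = 79890171875/16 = 4993135742.19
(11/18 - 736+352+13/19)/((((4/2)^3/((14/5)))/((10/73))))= -916195/49932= -18.35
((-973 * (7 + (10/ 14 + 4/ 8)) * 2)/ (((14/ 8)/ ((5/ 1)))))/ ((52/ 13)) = -79925/ 7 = -11417.86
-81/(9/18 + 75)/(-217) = 162/32767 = 0.00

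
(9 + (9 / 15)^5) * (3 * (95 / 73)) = 1616976 / 45625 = 35.44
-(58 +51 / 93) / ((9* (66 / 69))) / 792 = -115 / 13392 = -0.01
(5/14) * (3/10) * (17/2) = 51/56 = 0.91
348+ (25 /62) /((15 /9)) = 21591 /62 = 348.24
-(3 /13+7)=-94 /13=-7.23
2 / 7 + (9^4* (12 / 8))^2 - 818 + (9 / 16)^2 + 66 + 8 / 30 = 2603445495673 / 26880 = 96854371.12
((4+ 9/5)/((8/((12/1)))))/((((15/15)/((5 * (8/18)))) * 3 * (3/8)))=464/27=17.19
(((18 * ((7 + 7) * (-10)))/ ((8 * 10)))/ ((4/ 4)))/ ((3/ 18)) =-189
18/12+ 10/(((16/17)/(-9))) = -753/8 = -94.12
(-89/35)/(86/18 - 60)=801/17395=0.05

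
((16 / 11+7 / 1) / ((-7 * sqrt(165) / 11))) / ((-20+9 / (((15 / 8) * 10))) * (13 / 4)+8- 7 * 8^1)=155 * sqrt(165) / 214522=0.01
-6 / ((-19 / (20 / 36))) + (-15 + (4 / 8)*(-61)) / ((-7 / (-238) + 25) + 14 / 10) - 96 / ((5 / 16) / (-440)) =34616264003 / 256101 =135166.45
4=4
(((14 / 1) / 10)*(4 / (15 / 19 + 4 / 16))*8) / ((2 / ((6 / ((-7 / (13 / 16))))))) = -5928 / 395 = -15.01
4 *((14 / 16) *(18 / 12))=21 / 4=5.25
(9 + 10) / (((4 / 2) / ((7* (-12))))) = -798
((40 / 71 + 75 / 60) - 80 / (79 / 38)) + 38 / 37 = -29586407 / 830132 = -35.64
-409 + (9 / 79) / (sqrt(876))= -409 + 3 * sqrt(219) / 11534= -409.00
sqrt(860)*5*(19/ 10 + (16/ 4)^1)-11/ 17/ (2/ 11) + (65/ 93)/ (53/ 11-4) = -76967/ 28458 + 59*sqrt(215) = 862.41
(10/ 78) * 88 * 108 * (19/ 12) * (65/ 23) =125400/ 23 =5452.17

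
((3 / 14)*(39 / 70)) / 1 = 117 / 980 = 0.12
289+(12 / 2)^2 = 325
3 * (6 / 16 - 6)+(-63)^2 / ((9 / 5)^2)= 1208.12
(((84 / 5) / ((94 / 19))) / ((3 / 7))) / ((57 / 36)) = 5.00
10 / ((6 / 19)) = 95 / 3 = 31.67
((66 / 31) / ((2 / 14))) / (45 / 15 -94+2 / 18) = -2079 / 12679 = -0.16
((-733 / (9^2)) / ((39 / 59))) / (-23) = 43247 / 72657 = 0.60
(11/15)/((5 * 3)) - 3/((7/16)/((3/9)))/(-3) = 0.81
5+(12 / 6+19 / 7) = 68 / 7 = 9.71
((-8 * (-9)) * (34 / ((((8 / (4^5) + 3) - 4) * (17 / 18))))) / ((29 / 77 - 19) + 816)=-157696 / 48133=-3.28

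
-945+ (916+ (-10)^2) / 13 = -11269 / 13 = -866.85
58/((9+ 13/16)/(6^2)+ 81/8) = 5.58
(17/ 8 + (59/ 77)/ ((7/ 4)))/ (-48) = -11051/ 206976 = -0.05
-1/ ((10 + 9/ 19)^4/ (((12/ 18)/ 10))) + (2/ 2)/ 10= 4704456961/ 47047176030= 0.10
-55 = -55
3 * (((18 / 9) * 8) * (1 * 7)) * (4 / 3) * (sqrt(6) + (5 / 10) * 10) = 448 * sqrt(6) + 2240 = 3337.37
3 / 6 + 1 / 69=71 / 138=0.51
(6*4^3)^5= 8349416423424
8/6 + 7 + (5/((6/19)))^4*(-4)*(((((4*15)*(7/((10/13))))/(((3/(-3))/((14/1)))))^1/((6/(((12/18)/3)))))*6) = 103768098275/243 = 427029211.01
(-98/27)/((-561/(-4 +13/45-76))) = -20678/40095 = -0.52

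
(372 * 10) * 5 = 18600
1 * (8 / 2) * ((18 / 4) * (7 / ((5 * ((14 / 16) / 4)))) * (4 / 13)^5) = 589824 / 1856465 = 0.32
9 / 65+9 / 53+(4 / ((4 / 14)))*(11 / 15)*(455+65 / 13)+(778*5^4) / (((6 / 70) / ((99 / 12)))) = 967485920767 / 20670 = 46806285.47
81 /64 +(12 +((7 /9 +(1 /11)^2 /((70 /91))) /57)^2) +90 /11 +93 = 705557275364329 /6164891726400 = 114.45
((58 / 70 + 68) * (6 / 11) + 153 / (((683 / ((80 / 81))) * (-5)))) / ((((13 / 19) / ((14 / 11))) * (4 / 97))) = 7434328417 / 4395105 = 1691.50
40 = 40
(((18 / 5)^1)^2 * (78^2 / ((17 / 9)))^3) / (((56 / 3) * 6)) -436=3324452430630724 / 859775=3866653985.79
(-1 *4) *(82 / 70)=-4.69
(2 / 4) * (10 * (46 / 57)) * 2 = 460 / 57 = 8.07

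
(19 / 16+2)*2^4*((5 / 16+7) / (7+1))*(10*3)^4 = 302079375 / 8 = 37759921.88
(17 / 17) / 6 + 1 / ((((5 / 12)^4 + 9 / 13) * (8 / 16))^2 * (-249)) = 2566620106091 / 18887732154498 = 0.14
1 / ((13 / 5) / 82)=410 / 13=31.54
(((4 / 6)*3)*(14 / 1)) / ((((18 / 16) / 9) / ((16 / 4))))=896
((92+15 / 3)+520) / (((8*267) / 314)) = 96869 / 1068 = 90.70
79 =79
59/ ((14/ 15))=885/ 14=63.21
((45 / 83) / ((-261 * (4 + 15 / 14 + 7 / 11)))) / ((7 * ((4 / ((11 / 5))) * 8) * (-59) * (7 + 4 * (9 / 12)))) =121 / 19972708320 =0.00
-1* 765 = -765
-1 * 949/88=-949/88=-10.78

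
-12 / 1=-12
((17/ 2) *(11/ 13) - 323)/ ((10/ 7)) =-57477/ 260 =-221.07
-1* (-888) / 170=444 / 85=5.22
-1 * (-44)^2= -1936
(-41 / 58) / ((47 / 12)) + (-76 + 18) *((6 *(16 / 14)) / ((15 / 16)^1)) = -20246434 / 47705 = -424.41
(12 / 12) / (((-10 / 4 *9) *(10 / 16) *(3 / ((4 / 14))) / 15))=-32 / 315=-0.10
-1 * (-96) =96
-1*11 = -11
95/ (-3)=-95/ 3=-31.67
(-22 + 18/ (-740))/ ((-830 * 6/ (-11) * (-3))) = 89639/ 5527800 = 0.02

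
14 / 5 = 2.80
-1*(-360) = 360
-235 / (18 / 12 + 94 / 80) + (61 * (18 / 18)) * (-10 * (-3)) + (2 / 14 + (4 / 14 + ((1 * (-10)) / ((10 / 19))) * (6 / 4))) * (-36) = 2061788 / 749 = 2752.72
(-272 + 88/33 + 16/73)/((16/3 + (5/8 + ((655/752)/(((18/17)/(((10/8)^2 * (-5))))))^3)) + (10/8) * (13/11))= 2195245382554072645632/2104636405897213936049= 1.04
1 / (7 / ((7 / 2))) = 1 / 2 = 0.50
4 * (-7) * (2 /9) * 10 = -560 /9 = -62.22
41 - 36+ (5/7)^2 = 270/49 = 5.51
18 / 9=2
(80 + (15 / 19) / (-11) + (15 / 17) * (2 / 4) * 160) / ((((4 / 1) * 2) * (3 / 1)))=534785 / 85272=6.27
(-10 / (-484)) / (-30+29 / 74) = -0.00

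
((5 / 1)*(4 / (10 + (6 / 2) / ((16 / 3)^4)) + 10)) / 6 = 17045435 / 1966809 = 8.67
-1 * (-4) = 4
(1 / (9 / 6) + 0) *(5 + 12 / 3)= 6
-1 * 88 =-88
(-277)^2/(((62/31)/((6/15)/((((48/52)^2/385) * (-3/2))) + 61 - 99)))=-1313370293/216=-6080418.02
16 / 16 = 1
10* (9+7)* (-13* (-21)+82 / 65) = 43881.85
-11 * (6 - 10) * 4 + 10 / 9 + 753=8371 / 9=930.11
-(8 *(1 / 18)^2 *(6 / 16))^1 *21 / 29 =-7 / 1044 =-0.01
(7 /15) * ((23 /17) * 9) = 483 /85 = 5.68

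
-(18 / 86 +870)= -37419 / 43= -870.21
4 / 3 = 1.33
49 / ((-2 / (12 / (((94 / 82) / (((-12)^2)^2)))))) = -249951744 / 47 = -5318122.21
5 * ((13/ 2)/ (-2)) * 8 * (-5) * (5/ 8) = 1625/ 4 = 406.25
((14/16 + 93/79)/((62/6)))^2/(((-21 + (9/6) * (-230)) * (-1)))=5046627/46829268608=0.00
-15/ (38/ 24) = -180/ 19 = -9.47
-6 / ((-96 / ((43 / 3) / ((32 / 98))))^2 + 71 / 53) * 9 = -12705703038 / 1440585071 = -8.82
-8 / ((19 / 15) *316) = -30 / 1501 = -0.02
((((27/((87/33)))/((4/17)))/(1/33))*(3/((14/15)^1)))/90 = 166617/3248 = 51.30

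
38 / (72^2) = 19 / 2592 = 0.01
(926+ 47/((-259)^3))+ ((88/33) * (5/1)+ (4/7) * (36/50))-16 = 1203684153577/1303048425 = 923.74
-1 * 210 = -210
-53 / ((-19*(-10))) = -53 / 190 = -0.28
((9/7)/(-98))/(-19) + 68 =886321/13034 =68.00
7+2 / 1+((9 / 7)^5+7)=327961 / 16807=19.51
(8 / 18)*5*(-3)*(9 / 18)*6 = -20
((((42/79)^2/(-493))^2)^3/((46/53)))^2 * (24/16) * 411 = 393013798381999281024838765346466939235467264/380775409920487546012051396003156059528361303248946375494413287556705940842509249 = 0.00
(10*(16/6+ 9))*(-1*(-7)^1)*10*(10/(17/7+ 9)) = 42875/6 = 7145.83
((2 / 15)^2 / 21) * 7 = 4 / 675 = 0.01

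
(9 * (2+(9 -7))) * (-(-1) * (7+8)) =540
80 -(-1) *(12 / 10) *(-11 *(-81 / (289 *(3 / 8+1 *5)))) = 5013568 / 62135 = 80.69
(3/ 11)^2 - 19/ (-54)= 2785/ 6534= 0.43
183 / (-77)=-183 / 77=-2.38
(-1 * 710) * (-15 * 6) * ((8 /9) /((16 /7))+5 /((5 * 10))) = 31240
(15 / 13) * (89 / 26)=1335 / 338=3.95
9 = 9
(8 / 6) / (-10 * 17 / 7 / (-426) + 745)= 0.00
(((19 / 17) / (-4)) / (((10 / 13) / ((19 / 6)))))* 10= -4693 / 408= -11.50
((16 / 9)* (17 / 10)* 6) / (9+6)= 272 / 225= 1.21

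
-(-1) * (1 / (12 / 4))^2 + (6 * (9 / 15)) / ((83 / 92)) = 15319 / 3735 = 4.10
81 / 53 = 1.53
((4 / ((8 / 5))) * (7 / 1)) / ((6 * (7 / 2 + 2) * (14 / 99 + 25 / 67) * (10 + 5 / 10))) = 335 / 3413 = 0.10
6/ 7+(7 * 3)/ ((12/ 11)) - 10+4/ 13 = 3791/ 364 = 10.41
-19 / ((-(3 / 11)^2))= 2299 / 9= 255.44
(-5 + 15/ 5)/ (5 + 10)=-2/ 15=-0.13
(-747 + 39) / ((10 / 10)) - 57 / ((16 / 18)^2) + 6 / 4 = -49833 / 64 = -778.64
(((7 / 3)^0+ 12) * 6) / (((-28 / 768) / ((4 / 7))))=-59904 / 49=-1222.53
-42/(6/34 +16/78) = -27846/253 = -110.06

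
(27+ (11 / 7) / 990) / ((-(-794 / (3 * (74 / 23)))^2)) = -23288059 / 5836261270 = -0.00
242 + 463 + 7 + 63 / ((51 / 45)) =13049 / 17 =767.59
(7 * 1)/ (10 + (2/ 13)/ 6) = 273/ 391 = 0.70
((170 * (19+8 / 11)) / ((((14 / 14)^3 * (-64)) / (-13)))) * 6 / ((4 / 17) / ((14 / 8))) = 85603245 / 2816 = 30398.88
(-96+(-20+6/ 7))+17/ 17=-799/ 7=-114.14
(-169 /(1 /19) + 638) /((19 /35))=-90055 /19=-4739.74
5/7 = 0.71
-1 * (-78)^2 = -6084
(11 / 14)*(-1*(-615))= 6765 / 14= 483.21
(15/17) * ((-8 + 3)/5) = -15/17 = -0.88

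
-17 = -17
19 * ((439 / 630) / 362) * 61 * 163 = 82934563 / 228060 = 363.65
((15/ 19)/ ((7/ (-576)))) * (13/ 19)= -112320/ 2527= -44.45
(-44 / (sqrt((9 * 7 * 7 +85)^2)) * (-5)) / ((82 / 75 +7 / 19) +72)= 156750 / 27531629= 0.01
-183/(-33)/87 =61/957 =0.06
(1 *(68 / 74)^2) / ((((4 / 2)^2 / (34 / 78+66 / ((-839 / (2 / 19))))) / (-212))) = -16288036532 / 851105931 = -19.14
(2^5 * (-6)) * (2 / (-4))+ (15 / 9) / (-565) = 32543 / 339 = 96.00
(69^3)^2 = 107918163081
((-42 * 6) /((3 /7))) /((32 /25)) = -3675 /8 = -459.38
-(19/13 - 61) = 774/13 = 59.54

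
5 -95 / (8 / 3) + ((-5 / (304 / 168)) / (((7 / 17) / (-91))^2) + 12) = -20516051 / 152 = -134974.02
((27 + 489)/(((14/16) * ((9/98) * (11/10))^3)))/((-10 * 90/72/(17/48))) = -15725973760/970299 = -16207.35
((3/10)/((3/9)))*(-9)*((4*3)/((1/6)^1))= -2916/5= -583.20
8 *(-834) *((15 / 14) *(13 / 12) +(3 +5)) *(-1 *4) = 1711368 / 7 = 244481.14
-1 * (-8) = 8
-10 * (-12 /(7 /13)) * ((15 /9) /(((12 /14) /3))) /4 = 325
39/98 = 0.40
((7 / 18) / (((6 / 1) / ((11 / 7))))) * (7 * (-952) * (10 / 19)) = -183260 / 513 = -357.23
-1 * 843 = -843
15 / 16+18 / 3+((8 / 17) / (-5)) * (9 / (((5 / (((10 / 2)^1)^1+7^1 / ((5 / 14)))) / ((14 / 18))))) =125667 / 34000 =3.70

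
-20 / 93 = -0.22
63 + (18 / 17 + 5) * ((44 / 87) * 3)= 35591 / 493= 72.19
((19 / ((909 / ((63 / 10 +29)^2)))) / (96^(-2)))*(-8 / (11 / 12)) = -58185424896 / 27775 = -2094884.78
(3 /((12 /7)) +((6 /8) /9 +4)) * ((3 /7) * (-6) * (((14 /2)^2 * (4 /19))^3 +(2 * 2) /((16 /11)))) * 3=-1358711685 /27436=-49522.95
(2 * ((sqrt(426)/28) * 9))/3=3 * sqrt(426)/14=4.42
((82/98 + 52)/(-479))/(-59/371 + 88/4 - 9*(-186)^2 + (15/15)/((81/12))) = 0.00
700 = 700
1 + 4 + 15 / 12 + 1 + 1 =33 / 4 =8.25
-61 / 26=-2.35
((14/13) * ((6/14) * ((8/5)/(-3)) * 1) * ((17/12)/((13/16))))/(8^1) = -136/2535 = -0.05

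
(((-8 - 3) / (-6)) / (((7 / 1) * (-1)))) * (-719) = 7909 / 42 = 188.31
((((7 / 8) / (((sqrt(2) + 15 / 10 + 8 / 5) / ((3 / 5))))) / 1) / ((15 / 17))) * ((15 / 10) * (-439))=-4858413 / 30440 + 156723 * sqrt(2) / 3044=-86.79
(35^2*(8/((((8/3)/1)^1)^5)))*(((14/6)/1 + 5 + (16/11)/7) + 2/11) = 3161025/5632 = 561.26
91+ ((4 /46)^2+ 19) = 58194 /529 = 110.01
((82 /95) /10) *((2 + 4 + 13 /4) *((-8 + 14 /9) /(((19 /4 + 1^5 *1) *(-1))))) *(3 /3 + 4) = 87986 /19665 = 4.47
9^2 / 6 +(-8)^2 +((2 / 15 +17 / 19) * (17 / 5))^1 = 230837 / 2850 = 81.00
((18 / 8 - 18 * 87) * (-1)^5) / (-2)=-6255 / 8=-781.88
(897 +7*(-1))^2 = 792100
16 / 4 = 4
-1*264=-264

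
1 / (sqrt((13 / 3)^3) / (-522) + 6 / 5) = 508950 * sqrt(39) / 264799523 + 220712040 / 264799523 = 0.85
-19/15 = -1.27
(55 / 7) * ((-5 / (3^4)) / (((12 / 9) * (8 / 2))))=-275 / 3024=-0.09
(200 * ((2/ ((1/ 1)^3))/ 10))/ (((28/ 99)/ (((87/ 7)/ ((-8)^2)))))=43065/ 1568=27.46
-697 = -697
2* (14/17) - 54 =-890/17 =-52.35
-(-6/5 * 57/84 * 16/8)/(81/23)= 437/945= 0.46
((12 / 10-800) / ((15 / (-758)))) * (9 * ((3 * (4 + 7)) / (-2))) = -149858874 / 25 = -5994354.96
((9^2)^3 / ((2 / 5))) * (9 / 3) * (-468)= -1865357910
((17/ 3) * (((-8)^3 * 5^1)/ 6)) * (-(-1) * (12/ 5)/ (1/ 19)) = -330752/ 3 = -110250.67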